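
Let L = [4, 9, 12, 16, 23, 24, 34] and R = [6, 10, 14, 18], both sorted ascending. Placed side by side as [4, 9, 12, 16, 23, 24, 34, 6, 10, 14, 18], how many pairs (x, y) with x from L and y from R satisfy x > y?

Count, for every r in R, how many entries of L exceed r:
r = 6: 9, 12, 16, 23, 24, 34 → 6
r = 10: 12, 16, 23, 24, 34 → 5
r = 14: 16, 23, 24, 34 → 4
r = 18: 23, 24, 34 → 3
Cross-inversions: 6 + 5 + 4 + 3 = 18

18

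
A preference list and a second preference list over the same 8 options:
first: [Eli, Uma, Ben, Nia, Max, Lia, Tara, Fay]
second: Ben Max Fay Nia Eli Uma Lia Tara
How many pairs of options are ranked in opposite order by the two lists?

Assign each item its position (1..8) in the first ordering, then rewrite the second ordering as that position sequence:
positions: Eli→1, Uma→2, Ben→3, Nia→4, Max→5, Lia→6, Tara→7, Fay→8
second ordering as positions: [3, 5, 8, 4, 1, 2, 6, 7]
Discordant pairs = inversions in this position sequence.
3: 1, 2 → 2
5: 4, 1, 2 → 3
8: 4, 1, 2, 6, 7 → 5
4: 1, 2 → 2
1: 0
2: 0
6: 0
7: 0
Total: 2 + 3 + 5 + 2 + 0 + 0 + 0 + 0 = 12

There are 12 pairs.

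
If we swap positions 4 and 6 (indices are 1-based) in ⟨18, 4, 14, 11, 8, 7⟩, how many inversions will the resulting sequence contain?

8

Positions 4 and 6 hold 11 and 7; after swapping, the array is [18, 4, 14, 7, 8, 11].
Count, for each position, how many later elements it exceeds:
18 → 4, 14, 7, 8, 11 → 5
4 → none → 0
14 → 7, 8, 11 → 3
7 → none → 0
8 → none → 0
11 → none → 0
Sum: 5 + 0 + 3 + 0 + 0 + 0 = 8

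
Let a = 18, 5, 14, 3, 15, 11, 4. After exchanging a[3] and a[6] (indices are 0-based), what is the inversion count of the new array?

Positions 3 and 6 hold 3 and 4; after swapping, the array is [18, 5, 14, 4, 15, 11, 3].
Element-by-element contributions:
18: 6
5: 2
14: 3
4: 1
15: 2
11: 1
3: 0
Sum: 6 + 2 + 3 + 1 + 2 + 1 + 0 = 15

15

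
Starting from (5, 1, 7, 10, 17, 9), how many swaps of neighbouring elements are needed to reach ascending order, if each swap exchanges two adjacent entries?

3 swaps

Minimum adjacent swaps = number of inversions (each swap of adjacent out-of-order elements removes one inversion and no swap can remove more).
Count inversions — for each element, later elements that are smaller:
5: 1 → 1
1: none → 0
7: none → 0
10: 9 → 1
17: 9 → 1
9: none → 0
Total inversions: 1 + 0 + 0 + 1 + 1 + 0 = 3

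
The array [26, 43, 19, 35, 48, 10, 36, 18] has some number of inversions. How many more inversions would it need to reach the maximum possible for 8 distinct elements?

12

Maximum inversions for 8 distinct elements is C(8, 2) = 8·7/2 = 28.
Current inversions — for each element, count later smaller elements:
26: 3
43: 5
19: 2
35: 2
48: 3
10: 0
36: 1
18: 0
Current total: 3 + 5 + 2 + 2 + 3 + 0 + 1 + 0 = 16
Shortfall: 28 − 16 = 12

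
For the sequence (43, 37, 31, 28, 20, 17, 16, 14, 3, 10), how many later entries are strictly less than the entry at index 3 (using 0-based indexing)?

6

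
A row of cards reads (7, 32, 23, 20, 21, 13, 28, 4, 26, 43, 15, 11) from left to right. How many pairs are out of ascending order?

Sweep left to right; for each value list the smaller values that follow it:
7 → 4 → 1
32 → 23, 20, 21, 13, 28, 4, 26, 15, 11 → 9
23 → 20, 21, 13, 4, 15, 11 → 6
20 → 13, 4, 15, 11 → 4
21 → 13, 4, 15, 11 → 4
13 → 4, 11 → 2
28 → 4, 26, 15, 11 → 4
4 → none → 0
26 → 15, 11 → 2
43 → 15, 11 → 2
15 → 11 → 1
11 → none → 0
Sum: 1 + 9 + 6 + 4 + 4 + 2 + 4 + 0 + 2 + 2 + 1 + 0 = 35

35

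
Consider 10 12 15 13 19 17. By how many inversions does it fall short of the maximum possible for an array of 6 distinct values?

Maximum inversions for 6 distinct elements is C(6, 2) = 6·5/2 = 15.
Current inversions — for each element, count later smaller elements:
10: 0
12: 0
15: 1
13: 0
19: 1
17: 0
Current total: 0 + 0 + 1 + 0 + 1 + 0 = 2
Shortfall: 15 − 2 = 13

13 inversions short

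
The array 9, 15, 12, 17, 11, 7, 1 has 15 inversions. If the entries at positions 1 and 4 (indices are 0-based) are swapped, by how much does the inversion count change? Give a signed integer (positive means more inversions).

Positions 1 and 4 hold 15 and 11; after swapping, the array is [9, 11, 12, 17, 15, 7, 1].
Count, for each position, how many later elements it exceeds:
9 → 7, 1 → 2
11 → 7, 1 → 2
12 → 7, 1 → 2
17 → 15, 7, 1 → 3
15 → 7, 1 → 2
7 → 1 → 1
1 → none → 0
Sum: 2 + 2 + 2 + 3 + 2 + 1 + 0 = 12
Change: 12 − 15 = -3

-3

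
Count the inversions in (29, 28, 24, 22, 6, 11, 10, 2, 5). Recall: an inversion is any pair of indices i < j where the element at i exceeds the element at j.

33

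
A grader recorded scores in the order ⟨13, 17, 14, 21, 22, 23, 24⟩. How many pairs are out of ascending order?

Listing every pair i<j with a[i]>a[j] (using 0-based positions):
(1,2): 17 > 14
That's 1 pair.

1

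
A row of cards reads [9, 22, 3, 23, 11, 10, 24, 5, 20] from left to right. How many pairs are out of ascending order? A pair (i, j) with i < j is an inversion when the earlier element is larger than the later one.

Out-of-order pairs: 16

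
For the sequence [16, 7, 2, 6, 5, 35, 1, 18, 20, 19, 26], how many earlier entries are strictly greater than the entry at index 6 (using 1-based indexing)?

The element at index 6 is 35.
Elements before it: 16, 7, 2, 6, 5
None of them are larger than 35.

0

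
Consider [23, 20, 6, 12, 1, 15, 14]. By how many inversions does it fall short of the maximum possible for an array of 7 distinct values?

7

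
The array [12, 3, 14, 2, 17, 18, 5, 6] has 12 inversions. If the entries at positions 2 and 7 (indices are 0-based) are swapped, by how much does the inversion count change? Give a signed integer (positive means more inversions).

-1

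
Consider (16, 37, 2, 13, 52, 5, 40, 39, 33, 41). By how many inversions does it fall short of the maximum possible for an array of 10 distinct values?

29 inversions short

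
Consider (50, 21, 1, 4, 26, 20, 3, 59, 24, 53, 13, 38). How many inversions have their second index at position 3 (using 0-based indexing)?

The element at index 3 is 4.
Elements before it: 50, 21, 1
Those larger than 4: 50, 21

2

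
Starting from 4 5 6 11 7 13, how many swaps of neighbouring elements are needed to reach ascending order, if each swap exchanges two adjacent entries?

Each adjacent swap fixes exactly one inversion, so the minimum swap count equals the number of inversions.
Count inversions — for each element, later elements that are smaller:
4: none → 0
5: none → 0
6: none → 0
11: 7 → 1
7: none → 0
13: none → 0
Total inversions: 0 + 0 + 0 + 1 + 0 + 0 = 1

There is 1 swap.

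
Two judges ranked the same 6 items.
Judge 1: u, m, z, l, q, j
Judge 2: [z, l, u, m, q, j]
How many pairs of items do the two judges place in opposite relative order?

4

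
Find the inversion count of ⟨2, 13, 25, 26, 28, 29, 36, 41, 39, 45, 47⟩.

Element-by-element contributions:
2: 0
13: 0
25: 0
26: 0
28: 0
29: 0
36: 0
41: 1
39: 0
45: 0
47: 0
Sum: 0 + 0 + 0 + 0 + 0 + 0 + 0 + 1 + 0 + 0 + 0 = 1

1 inversion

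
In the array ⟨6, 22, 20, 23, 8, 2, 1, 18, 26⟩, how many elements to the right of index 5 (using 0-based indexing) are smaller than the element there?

1

The element at index 5 is 2.
Elements after it: 1, 18, 26
Those smaller than 2: 1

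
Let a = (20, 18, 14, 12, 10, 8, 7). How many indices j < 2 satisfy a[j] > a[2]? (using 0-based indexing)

2 such elements

The element at index 2 is 14.
Elements before it: 20, 18
Those larger than 14: 20, 18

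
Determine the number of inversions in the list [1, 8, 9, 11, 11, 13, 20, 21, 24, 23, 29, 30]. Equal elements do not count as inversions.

Element-by-element contributions:
1: 0
8: 0
9: 0
11: 0
11: 0
13: 0
20: 0
21: 0
24: 1
23: 0
29: 0
30: 0
Sum: 0 + 0 + 0 + 0 + 0 + 0 + 0 + 0 + 1 + 0 + 0 + 0 = 1

1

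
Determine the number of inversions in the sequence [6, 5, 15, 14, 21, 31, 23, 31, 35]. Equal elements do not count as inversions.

3

For each element, count later entries that are smaller:
6 → 5 → 1
5 → none → 0
15 → 14 → 1
14 → none → 0
21 → none → 0
31 → 23 → 1
23 → none → 0
31 → none → 0
35 → none → 0
Sum: 1 + 0 + 1 + 0 + 0 + 1 + 0 + 0 + 0 = 3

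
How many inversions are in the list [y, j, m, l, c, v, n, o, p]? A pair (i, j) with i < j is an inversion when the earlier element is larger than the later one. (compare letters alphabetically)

Element-by-element contributions:
y → j, m, l, c, v, n, o, p → 8
j → c → 1
m → l, c → 2
l → c → 1
c → none → 0
v → n, o, p → 3
n → none → 0
o → none → 0
p → none → 0
Sum: 8 + 1 + 2 + 1 + 0 + 3 + 0 + 0 + 0 = 15

15 out-of-order pairs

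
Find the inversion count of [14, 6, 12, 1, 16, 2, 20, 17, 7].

15 inversions

Element-by-element contributions:
14 → 6, 12, 1, 2, 7 → 5
6 → 1, 2 → 2
12 → 1, 2, 7 → 3
1 → none → 0
16 → 2, 7 → 2
2 → none → 0
20 → 17, 7 → 2
17 → 7 → 1
7 → none → 0
Sum: 5 + 2 + 3 + 0 + 2 + 0 + 2 + 1 + 0 = 15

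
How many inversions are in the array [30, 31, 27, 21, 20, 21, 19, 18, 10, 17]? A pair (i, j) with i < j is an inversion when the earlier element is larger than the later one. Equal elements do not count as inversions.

For each element, count later entries that are smaller:
30 → 27, 21, 20, 21, 19, 18, 10, 17 → 8
31 → 27, 21, 20, 21, 19, 18, 10, 17 → 8
27 → 21, 20, 21, 19, 18, 10, 17 → 7
21 → 20, 19, 18, 10, 17 → 5
20 → 19, 18, 10, 17 → 4
21 → 19, 18, 10, 17 → 4
19 → 18, 10, 17 → 3
18 → 10, 17 → 2
10 → none → 0
17 → none → 0
Sum: 8 + 8 + 7 + 5 + 4 + 4 + 3 + 2 + 0 + 0 = 41

41 out-of-order pairs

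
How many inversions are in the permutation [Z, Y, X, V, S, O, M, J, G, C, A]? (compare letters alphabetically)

For each element, count later entries that are smaller:
Z: 10
Y: 9
X: 8
V: 7
S: 6
O: 5
M: 4
J: 3
G: 2
C: 1
A: 0
Sum: 10 + 9 + 8 + 7 + 6 + 5 + 4 + 3 + 2 + 1 + 0 = 55

55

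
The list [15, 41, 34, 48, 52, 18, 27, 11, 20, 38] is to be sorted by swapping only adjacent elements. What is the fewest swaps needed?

Minimum adjacent swaps = number of inversions (each swap of adjacent out-of-order elements removes one inversion and no swap can remove more).
Count inversions — for each element, later elements that are smaller:
15: 11 → 1
41: 34, 18, 27, 11, 20, 38 → 6
34: 18, 27, 11, 20 → 4
48: 18, 27, 11, 20, 38 → 5
52: 18, 27, 11, 20, 38 → 5
18: 11 → 1
27: 11, 20 → 2
11: none → 0
20: none → 0
38: none → 0
Total inversions: 1 + 6 + 4 + 5 + 5 + 1 + 2 + 0 + 0 + 0 = 24

24 swaps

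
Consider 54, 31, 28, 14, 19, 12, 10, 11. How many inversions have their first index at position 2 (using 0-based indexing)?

5 such elements

The element at index 2 is 28.
Elements after it: 14, 19, 12, 10, 11
Those smaller than 28: 14, 19, 12, 10, 11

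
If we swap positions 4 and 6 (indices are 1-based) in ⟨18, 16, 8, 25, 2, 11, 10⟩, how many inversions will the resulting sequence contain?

13 inversions

Positions 4 and 6 hold 25 and 11; after swapping, the array is [18, 16, 8, 11, 2, 25, 10].
Element-by-element contributions:
18 → 16, 8, 11, 2, 10 → 5
16 → 8, 11, 2, 10 → 4
8 → 2 → 1
11 → 2, 10 → 2
2 → none → 0
25 → 10 → 1
10 → none → 0
Sum: 5 + 4 + 1 + 2 + 0 + 1 + 0 = 13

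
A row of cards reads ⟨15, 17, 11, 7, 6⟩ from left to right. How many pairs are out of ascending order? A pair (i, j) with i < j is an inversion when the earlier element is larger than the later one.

9 inversions

Element-by-element contributions:
15: 3
17: 3
11: 2
7: 1
6: 0
Sum: 3 + 3 + 2 + 1 + 0 = 9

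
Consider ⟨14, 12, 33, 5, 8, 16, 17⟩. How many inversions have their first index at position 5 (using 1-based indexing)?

The element at index 5 is 8.
Elements after it: 16, 17
None of them are smaller than 8.

0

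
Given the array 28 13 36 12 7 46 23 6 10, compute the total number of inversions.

Sweep left to right; for each value list the smaller values that follow it:
28: 6
13: 4
36: 5
12: 3
7: 1
46: 3
23: 2
6: 0
10: 0
Sum: 6 + 4 + 5 + 3 + 1 + 3 + 2 + 0 + 0 = 24

24 out-of-order pairs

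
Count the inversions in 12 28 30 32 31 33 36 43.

1 inversion

Element-by-element contributions:
12 → none → 0
28 → none → 0
30 → none → 0
32 → 31 → 1
31 → none → 0
33 → none → 0
36 → none → 0
43 → none → 0
Sum: 0 + 0 + 0 + 1 + 0 + 0 + 0 + 0 = 1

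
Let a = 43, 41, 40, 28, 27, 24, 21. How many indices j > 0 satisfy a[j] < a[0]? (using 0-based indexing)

6 such elements

The element at index 0 is 43.
Elements after it: 41, 40, 28, 27, 24, 21
Those smaller than 43: 41, 40, 28, 27, 24, 21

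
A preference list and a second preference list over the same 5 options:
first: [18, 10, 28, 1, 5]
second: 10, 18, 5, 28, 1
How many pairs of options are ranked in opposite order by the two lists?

3

Assign each item its position (1..5) in the first ordering, then rewrite the second ordering as that position sequence:
positions: 18→1, 10→2, 28→3, 1→4, 5→5
second ordering as positions: [2, 1, 5, 3, 4]
Discordant pairs = inversions in this position sequence.
2: 1 → 1
1: 0
5: 3, 4 → 2
3: 0
4: 0
Total: 1 + 0 + 2 + 0 + 0 = 3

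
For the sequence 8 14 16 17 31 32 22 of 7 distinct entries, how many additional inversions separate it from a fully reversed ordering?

19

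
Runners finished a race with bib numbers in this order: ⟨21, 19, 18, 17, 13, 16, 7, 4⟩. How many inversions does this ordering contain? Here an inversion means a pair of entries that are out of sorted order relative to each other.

There are 27 inversions.

Element-by-element contributions:
21: 7
19: 6
18: 5
17: 4
13: 2
16: 2
7: 1
4: 0
Sum: 7 + 6 + 5 + 4 + 2 + 2 + 1 + 0 = 27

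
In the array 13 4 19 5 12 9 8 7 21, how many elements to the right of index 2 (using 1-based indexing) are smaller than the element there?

The element at index 2 is 4.
Elements after it: 19, 5, 12, 9, 8, 7, 21
None of them are smaller than 4.

0 such elements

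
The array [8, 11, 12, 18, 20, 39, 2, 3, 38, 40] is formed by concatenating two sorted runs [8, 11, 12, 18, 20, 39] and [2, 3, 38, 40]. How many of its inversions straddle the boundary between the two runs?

For each element r of the right run, count left-run elements greater than r:
r = 2: 8, 11, 12, 18, 20, 39 → 6
r = 3: 8, 11, 12, 18, 20, 39 → 6
r = 38: 39 → 1
r = 40: none → 0
Cross-inversions: 6 + 6 + 1 + 0 = 13

13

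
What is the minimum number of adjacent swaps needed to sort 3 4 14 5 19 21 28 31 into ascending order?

The minimum number of adjacent swaps to sort an array equals its inversion count, since every such swap removes exactly one inversion.
Count inversions — for each element, later elements that are smaller:
3: none → 0
4: none → 0
14: 5 → 1
5: none → 0
19: none → 0
21: none → 0
28: none → 0
31: none → 0
Total inversions: 0 + 0 + 1 + 0 + 0 + 0 + 0 + 0 = 1

Adjacent swaps: 1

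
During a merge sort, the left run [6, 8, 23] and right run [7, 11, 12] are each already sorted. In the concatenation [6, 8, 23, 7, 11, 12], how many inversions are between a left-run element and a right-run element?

Take each right-half value and tally the left-half values above it:
r = 7: 8, 23 → 2
r = 11: 23 → 1
r = 12: 23 → 1
Cross-inversions: 2 + 1 + 1 = 4

4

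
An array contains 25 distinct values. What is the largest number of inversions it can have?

300 inversions

A reversed (strictly descending) arrangement makes every pair an inversion, giving C(25, 2) inversions.
C(25, 2) = 25·24/2 = 300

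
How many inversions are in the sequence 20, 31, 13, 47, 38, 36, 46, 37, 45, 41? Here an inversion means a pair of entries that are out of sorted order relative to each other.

14

Sweep left to right; for each value list the smaller values that follow it:
20: 1
31: 1
13: 0
47: 6
38: 2
36: 0
46: 3
37: 0
45: 1
41: 0
Sum: 1 + 1 + 0 + 6 + 2 + 0 + 3 + 0 + 1 + 0 = 14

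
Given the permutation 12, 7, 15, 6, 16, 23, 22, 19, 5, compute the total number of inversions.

15

Count, for each position, how many later elements it exceeds:
12: 3
7: 2
15: 2
6: 1
16: 1
23: 3
22: 2
19: 1
5: 0
Sum: 3 + 2 + 2 + 1 + 1 + 3 + 2 + 1 + 0 = 15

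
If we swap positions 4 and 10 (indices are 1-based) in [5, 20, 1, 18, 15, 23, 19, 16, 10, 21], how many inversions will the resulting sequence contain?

Positions 4 and 10 hold 18 and 21; after swapping, the array is [5, 20, 1, 21, 15, 23, 19, 16, 10, 18].
For each element, count later entries that are smaller:
5 → 1 → 1
20 → 1, 15, 19, 16, 10, 18 → 6
1 → none → 0
21 → 15, 19, 16, 10, 18 → 5
15 → 10 → 1
23 → 19, 16, 10, 18 → 4
19 → 16, 10, 18 → 3
16 → 10 → 1
10 → none → 0
18 → none → 0
Sum: 1 + 6 + 0 + 5 + 1 + 4 + 3 + 1 + 0 + 0 = 21

21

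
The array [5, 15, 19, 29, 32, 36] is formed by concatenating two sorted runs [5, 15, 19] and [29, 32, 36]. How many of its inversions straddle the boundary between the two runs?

Count, for every r in R, how many entries of L exceed r:
r = 29: none → 0
r = 32: none → 0
r = 36: none → 0
Cross-inversions: 0 + 0 + 0 = 0

Cross-inversions: 0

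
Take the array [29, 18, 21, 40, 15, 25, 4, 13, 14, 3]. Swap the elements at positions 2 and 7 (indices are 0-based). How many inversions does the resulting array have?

Positions 2 and 7 hold 21 and 13; after swapping, the array is [29, 18, 13, 40, 15, 25, 4, 21, 14, 3].
Sweep left to right; for each value list the smaller values that follow it:
29 → 18, 13, 15, 25, 4, 21, 14, 3 → 8
18 → 13, 15, 4, 14, 3 → 5
13 → 4, 3 → 2
40 → 15, 25, 4, 21, 14, 3 → 6
15 → 4, 14, 3 → 3
25 → 4, 21, 14, 3 → 4
4 → 3 → 1
21 → 14, 3 → 2
14 → 3 → 1
3 → none → 0
Sum: 8 + 5 + 2 + 6 + 3 + 4 + 1 + 2 + 1 + 0 = 32

32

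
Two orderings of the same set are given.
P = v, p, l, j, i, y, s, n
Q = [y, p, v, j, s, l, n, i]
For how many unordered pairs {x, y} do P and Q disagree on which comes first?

10 disagreeing pairs

Assign each item its position (1..8) in the first ordering, then rewrite the second ordering as that position sequence:
positions: v→1, p→2, l→3, j→4, i→5, y→6, s→7, n→8
second ordering as positions: [6, 2, 1, 4, 7, 3, 8, 5]
Discordant pairs = inversions in this position sequence.
6: 2, 1, 4, 3, 5 → 5
2: 1 → 1
1: 0
4: 3 → 1
7: 3, 5 → 2
3: 0
8: 5 → 1
5: 0
Total: 5 + 1 + 0 + 1 + 2 + 0 + 1 + 0 = 10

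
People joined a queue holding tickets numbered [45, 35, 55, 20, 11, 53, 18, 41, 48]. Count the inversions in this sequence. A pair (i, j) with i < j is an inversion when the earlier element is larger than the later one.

19

Element-by-element contributions:
45 → 35, 20, 11, 18, 41 → 5
35 → 20, 11, 18 → 3
55 → 20, 11, 53, 18, 41, 48 → 6
20 → 11, 18 → 2
11 → none → 0
53 → 18, 41, 48 → 3
18 → none → 0
41 → none → 0
48 → none → 0
Sum: 5 + 3 + 6 + 2 + 0 + 3 + 0 + 0 + 0 = 19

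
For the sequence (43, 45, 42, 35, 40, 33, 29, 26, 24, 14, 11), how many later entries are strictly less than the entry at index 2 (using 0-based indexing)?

The element at index 2 is 42.
Elements after it: 35, 40, 33, 29, 26, 24, 14, 11
Those smaller than 42: 35, 40, 33, 29, 26, 24, 14, 11

8 such elements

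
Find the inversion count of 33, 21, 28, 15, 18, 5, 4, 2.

For each element, count later entries that are smaller:
33: 7
21: 5
28: 5
15: 3
18: 3
5: 2
4: 1
2: 0
Sum: 7 + 5 + 5 + 3 + 3 + 2 + 1 + 0 = 26

26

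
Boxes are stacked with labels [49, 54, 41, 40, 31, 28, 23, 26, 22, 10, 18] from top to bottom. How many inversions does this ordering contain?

Count, for each position, how many later elements it exceeds:
49: 9
54: 9
41: 8
40: 7
31: 6
28: 5
23: 3
26: 3
22: 2
10: 0
18: 0
Sum: 9 + 9 + 8 + 7 + 6 + 5 + 3 + 3 + 2 + 0 + 0 = 52

52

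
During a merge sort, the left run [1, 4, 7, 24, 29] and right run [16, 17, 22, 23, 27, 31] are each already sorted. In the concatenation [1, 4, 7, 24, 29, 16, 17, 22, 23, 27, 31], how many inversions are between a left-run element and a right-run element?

9

For each element r of the right run, count left-run elements greater than r:
r = 16: 24, 29 → 2
r = 17: 24, 29 → 2
r = 22: 24, 29 → 2
r = 23: 24, 29 → 2
r = 27: 29 → 1
r = 31: none → 0
Cross-inversions: 2 + 2 + 2 + 2 + 1 + 0 = 9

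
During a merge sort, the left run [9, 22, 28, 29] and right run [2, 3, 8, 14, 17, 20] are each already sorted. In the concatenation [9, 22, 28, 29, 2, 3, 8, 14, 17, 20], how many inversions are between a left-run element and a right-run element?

Take each right-half value and tally the left-half values above it:
r = 2: 9, 22, 28, 29 → 4
r = 3: 9, 22, 28, 29 → 4
r = 8: 9, 22, 28, 29 → 4
r = 14: 22, 28, 29 → 3
r = 17: 22, 28, 29 → 3
r = 20: 22, 28, 29 → 3
Cross-inversions: 4 + 4 + 4 + 3 + 3 + 3 = 21

21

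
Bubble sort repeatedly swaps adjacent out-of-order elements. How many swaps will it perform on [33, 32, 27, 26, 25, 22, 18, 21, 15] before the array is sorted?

35

Minimum adjacent swaps = number of inversions (each swap of adjacent out-of-order elements removes one inversion and no swap can remove more).
Count inversions — for each element, later elements that are smaller:
33: 32, 27, 26, 25, 22, 18, 21, 15 → 8
32: 27, 26, 25, 22, 18, 21, 15 → 7
27: 26, 25, 22, 18, 21, 15 → 6
26: 25, 22, 18, 21, 15 → 5
25: 22, 18, 21, 15 → 4
22: 18, 21, 15 → 3
18: 15 → 1
21: 15 → 1
15: none → 0
Total inversions: 8 + 7 + 6 + 5 + 4 + 3 + 1 + 1 + 0 = 35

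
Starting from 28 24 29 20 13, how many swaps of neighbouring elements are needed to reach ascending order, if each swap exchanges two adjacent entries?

8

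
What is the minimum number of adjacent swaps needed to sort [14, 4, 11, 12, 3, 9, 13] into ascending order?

There are 11 adjacent swaps.

Each adjacent swap fixes exactly one inversion, so the minimum swap count equals the number of inversions.
Count inversions — for each element, later elements that are smaller:
14: 4, 11, 12, 3, 9, 13 → 6
4: 3 → 1
11: 3, 9 → 2
12: 3, 9 → 2
3: none → 0
9: none → 0
13: none → 0
Total inversions: 6 + 1 + 2 + 2 + 0 + 0 + 0 = 11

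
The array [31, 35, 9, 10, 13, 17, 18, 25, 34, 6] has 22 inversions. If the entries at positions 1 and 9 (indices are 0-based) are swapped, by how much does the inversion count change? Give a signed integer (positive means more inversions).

-15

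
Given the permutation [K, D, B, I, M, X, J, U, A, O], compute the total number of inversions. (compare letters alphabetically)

Element-by-element contributions:
K → D, B, I, J, A → 5
D → B, A → 2
B → A → 1
I → A → 1
M → J, A → 2
X → J, U, A, O → 4
J → A → 1
U → A, O → 2
A → none → 0
O → none → 0
Sum: 5 + 2 + 1 + 1 + 2 + 4 + 1 + 2 + 0 + 0 = 18

18 inversions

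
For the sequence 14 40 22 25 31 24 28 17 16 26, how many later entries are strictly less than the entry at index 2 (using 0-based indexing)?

2

The element at index 2 is 22.
Elements after it: 25, 31, 24, 28, 17, 16, 26
Those smaller than 22: 17, 16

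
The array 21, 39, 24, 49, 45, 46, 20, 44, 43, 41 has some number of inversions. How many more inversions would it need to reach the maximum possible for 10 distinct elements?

24 inversions short

Maximum inversions for 10 distinct elements is C(10, 2) = 10·9/2 = 45.
Current inversions — for each element, count later smaller elements:
21: 1
39: 2
24: 1
49: 6
45: 4
46: 4
20: 0
44: 2
43: 1
41: 0
Current total: 1 + 2 + 1 + 6 + 4 + 4 + 0 + 2 + 1 + 0 = 21
Shortfall: 45 − 21 = 24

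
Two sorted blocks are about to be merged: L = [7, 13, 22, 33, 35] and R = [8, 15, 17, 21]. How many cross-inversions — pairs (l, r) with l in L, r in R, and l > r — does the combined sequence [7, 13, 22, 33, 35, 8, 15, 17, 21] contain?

13 split inversions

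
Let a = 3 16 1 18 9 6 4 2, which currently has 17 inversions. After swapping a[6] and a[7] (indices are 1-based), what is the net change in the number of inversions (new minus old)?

Positions 6 and 7 hold 6 and 4; after swapping, the array is [3, 16, 1, 18, 9, 4, 6, 2].
Sweep left to right; for each value list the smaller values that follow it:
3 → 1, 2 → 2
16 → 1, 9, 4, 6, 2 → 5
1 → none → 0
18 → 9, 4, 6, 2 → 4
9 → 4, 6, 2 → 3
4 → 2 → 1
6 → 2 → 1
2 → none → 0
Sum: 2 + 5 + 0 + 4 + 3 + 1 + 1 + 0 = 16
Change: 16 − 17 = -1

-1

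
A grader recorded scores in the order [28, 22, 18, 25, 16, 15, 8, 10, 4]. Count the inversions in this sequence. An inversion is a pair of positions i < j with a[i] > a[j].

33 inversions

For each element, count later entries that are smaller:
28 → 22, 18, 25, 16, 15, 8, 10, 4 → 8
22 → 18, 16, 15, 8, 10, 4 → 6
18 → 16, 15, 8, 10, 4 → 5
25 → 16, 15, 8, 10, 4 → 5
16 → 15, 8, 10, 4 → 4
15 → 8, 10, 4 → 3
8 → 4 → 1
10 → 4 → 1
4 → none → 0
Sum: 8 + 6 + 5 + 5 + 4 + 3 + 1 + 1 + 0 = 33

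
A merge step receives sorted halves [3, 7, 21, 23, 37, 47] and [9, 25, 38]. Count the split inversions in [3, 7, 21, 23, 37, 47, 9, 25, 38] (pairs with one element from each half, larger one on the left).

7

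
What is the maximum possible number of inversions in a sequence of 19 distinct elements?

171

The maximum occurs when the array is in strictly decreasing order: every one of the C(19, 2) pairs is inverted.
C(19, 2) = 19·18/2 = 171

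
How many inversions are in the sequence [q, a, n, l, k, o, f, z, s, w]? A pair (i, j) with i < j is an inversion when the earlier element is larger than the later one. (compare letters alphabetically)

Count, for each position, how many later elements it exceeds:
q → a, n, l, k, o, f → 6
a → none → 0
n → l, k, f → 3
l → k, f → 2
k → f → 1
o → f → 1
f → none → 0
z → s, w → 2
s → none → 0
w → none → 0
Sum: 6 + 0 + 3 + 2 + 1 + 1 + 0 + 2 + 0 + 0 = 15

15 out-of-order pairs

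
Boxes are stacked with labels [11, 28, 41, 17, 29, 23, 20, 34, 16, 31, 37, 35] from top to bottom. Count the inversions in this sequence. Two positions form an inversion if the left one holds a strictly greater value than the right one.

Element-by-element contributions:
11 → none → 0
28 → 17, 23, 20, 16 → 4
41 → 17, 29, 23, 20, 34, 16, 31, 37, 35 → 9
17 → 16 → 1
29 → 23, 20, 16 → 3
23 → 20, 16 → 2
20 → 16 → 1
34 → 16, 31 → 2
16 → none → 0
31 → none → 0
37 → 35 → 1
35 → none → 0
Sum: 0 + 4 + 9 + 1 + 3 + 2 + 1 + 2 + 0 + 0 + 1 + 0 = 23

Inversions: 23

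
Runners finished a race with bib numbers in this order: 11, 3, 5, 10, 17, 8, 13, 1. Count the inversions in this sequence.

Sweep left to right; for each value list the smaller values that follow it:
11 → 3, 5, 10, 8, 1 → 5
3 → 1 → 1
5 → 1 → 1
10 → 8, 1 → 2
17 → 8, 13, 1 → 3
8 → 1 → 1
13 → 1 → 1
1 → none → 0
Sum: 5 + 1 + 1 + 2 + 3 + 1 + 1 + 0 = 14

14 inversions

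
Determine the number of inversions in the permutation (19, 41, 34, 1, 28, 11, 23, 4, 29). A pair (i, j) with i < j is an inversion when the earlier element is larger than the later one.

Sweep left to right; for each value list the smaller values that follow it:
19 → 1, 11, 4 → 3
41 → 34, 1, 28, 11, 23, 4, 29 → 7
34 → 1, 28, 11, 23, 4, 29 → 6
1 → none → 0
28 → 11, 23, 4 → 3
11 → 4 → 1
23 → 4 → 1
4 → none → 0
29 → none → 0
Sum: 3 + 7 + 6 + 0 + 3 + 1 + 1 + 0 + 0 = 21

21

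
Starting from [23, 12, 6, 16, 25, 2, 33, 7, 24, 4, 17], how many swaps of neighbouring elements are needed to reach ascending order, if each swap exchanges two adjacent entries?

The minimum number of adjacent swaps to sort an array equals its inversion count, since every such swap removes exactly one inversion.
Count inversions — for each element, later elements that are smaller:
23: 12, 6, 16, 2, 7, 4, 17 → 7
12: 6, 2, 7, 4 → 4
6: 2, 4 → 2
16: 2, 7, 4 → 3
25: 2, 7, 24, 4, 17 → 5
2: none → 0
33: 7, 24, 4, 17 → 4
7: 4 → 1
24: 4, 17 → 2
4: none → 0
17: none → 0
Total inversions: 7 + 4 + 2 + 3 + 5 + 0 + 4 + 1 + 2 + 0 + 0 = 28

28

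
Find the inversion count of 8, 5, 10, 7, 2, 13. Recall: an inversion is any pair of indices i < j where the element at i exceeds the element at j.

7 out-of-order pairs

Element-by-element contributions:
8 → 5, 7, 2 → 3
5 → 2 → 1
10 → 7, 2 → 2
7 → 2 → 1
2 → none → 0
13 → none → 0
Sum: 3 + 1 + 2 + 1 + 0 + 0 = 7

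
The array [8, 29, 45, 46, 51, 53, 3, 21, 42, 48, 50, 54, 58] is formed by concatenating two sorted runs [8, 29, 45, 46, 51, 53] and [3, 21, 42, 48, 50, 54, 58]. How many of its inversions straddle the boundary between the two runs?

19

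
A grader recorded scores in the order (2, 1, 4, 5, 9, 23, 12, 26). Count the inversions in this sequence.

2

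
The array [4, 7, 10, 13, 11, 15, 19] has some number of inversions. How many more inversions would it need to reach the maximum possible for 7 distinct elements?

20

Maximum inversions for 7 distinct elements is C(7, 2) = 7·6/2 = 21.
Current inversions — for each element, count later smaller elements:
4: 0
7: 0
10: 0
13: 1
11: 0
15: 0
19: 0
Current total: 0 + 0 + 0 + 1 + 0 + 0 + 0 = 1
Shortfall: 21 − 1 = 20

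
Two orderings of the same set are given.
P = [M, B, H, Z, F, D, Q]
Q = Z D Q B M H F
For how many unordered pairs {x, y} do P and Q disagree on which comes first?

Assign each item its position (1..7) in the first ordering, then rewrite the second ordering as that position sequence:
positions: M→1, B→2, H→3, Z→4, F→5, D→6, Q→7
second ordering as positions: [4, 6, 7, 2, 1, 3, 5]
Discordant pairs = inversions in this position sequence.
4: 2, 1, 3 → 3
6: 2, 1, 3, 5 → 4
7: 2, 1, 3, 5 → 4
2: 1 → 1
1: 0
3: 0
5: 0
Total: 3 + 4 + 4 + 1 + 0 + 0 + 0 = 12

12 disagreeing pairs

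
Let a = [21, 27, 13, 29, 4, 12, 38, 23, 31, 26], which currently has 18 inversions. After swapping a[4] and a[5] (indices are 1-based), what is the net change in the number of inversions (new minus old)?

-1

Positions 4 and 5 hold 29 and 4; after swapping, the array is [21, 27, 13, 4, 29, 12, 38, 23, 31, 26].
Sweep left to right; for each value list the smaller values that follow it:
21: 3
27: 5
13: 2
4: 0
29: 3
12: 0
38: 3
23: 0
31: 1
26: 0
Sum: 3 + 5 + 2 + 0 + 3 + 0 + 3 + 0 + 1 + 0 = 17
Change: 17 − 18 = -1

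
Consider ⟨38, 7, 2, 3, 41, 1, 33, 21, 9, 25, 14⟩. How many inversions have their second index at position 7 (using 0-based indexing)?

3

The element at index 7 is 21.
Elements before it: 38, 7, 2, 3, 41, 1, 33
Those larger than 21: 38, 41, 33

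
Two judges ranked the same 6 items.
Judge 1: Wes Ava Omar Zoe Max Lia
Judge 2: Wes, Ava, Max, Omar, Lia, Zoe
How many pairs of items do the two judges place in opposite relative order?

3

Assign each item its position (1..6) in the first ordering, then rewrite the second ordering as that position sequence:
positions: Wes→1, Ava→2, Omar→3, Zoe→4, Max→5, Lia→6
second ordering as positions: [1, 2, 5, 3, 6, 4]
Discordant pairs = inversions in this position sequence.
1: 0
2: 0
5: 3, 4 → 2
3: 0
6: 4 → 1
4: 0
Total: 0 + 0 + 2 + 0 + 1 + 0 = 3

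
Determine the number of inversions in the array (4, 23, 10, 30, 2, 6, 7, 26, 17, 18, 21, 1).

32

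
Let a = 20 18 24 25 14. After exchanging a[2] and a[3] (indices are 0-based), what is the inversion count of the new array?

Positions 2 and 3 hold 24 and 25; after swapping, the array is [20, 18, 25, 24, 14].
Count, for each position, how many later elements it exceeds:
20 → 18, 14 → 2
18 → 14 → 1
25 → 24, 14 → 2
24 → 14 → 1
14 → none → 0
Sum: 2 + 1 + 2 + 1 + 0 = 6

6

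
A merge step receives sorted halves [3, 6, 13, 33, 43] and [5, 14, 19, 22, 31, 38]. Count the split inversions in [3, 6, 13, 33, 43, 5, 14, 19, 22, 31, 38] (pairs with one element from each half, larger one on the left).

13

For each element r of the right run, count left-run elements greater than r:
r = 5: 6, 13, 33, 43 → 4
r = 14: 33, 43 → 2
r = 19: 33, 43 → 2
r = 22: 33, 43 → 2
r = 31: 33, 43 → 2
r = 38: 43 → 1
Cross-inversions: 4 + 2 + 2 + 2 + 2 + 1 = 13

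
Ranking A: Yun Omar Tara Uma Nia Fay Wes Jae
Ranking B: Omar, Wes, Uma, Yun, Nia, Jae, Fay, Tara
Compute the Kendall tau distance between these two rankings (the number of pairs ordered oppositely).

12

Assign each item its position (1..8) in the first ordering, then rewrite the second ordering as that position sequence:
positions: Yun→1, Omar→2, Tara→3, Uma→4, Nia→5, Fay→6, Wes→7, Jae→8
second ordering as positions: [2, 7, 4, 1, 5, 8, 6, 3]
Discordant pairs = inversions in this position sequence.
2: 1 → 1
7: 4, 1, 5, 6, 3 → 5
4: 1, 3 → 2
1: 0
5: 3 → 1
8: 6, 3 → 2
6: 3 → 1
3: 0
Total: 1 + 5 + 2 + 0 + 1 + 2 + 1 + 0 = 12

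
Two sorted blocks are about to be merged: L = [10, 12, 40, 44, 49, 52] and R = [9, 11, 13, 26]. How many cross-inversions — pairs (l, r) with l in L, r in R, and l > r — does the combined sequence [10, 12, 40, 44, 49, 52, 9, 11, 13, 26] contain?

Cross-inversions: 19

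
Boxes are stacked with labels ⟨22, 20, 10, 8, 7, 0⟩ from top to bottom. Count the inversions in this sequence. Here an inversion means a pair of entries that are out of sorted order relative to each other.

15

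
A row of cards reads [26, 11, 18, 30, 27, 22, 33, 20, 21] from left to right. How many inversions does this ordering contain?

Element-by-element contributions:
26: 5
11: 0
18: 0
30: 4
27: 3
22: 2
33: 2
20: 0
21: 0
Sum: 5 + 0 + 0 + 4 + 3 + 2 + 2 + 0 + 0 = 16

There are 16 inversions.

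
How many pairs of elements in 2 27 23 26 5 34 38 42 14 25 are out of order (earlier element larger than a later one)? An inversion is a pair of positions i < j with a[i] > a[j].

Out-of-order pairs: 16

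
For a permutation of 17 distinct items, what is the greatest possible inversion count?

136

The maximum occurs when the array is in strictly decreasing order: every one of the C(17, 2) pairs is inverted.
C(17, 2) = 17·16/2 = 136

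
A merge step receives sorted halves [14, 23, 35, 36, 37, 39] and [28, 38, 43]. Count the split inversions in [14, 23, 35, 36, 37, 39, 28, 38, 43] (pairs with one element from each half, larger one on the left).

5

Take each right-half value and tally the left-half values above it:
r = 28: 35, 36, 37, 39 → 4
r = 38: 39 → 1
r = 43: none → 0
Cross-inversions: 4 + 1 + 0 = 5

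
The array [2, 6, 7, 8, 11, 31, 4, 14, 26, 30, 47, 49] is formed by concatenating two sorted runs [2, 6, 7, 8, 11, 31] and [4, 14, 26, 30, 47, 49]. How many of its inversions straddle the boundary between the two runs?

For each element r of the right run, count left-run elements greater than r:
r = 4: 6, 7, 8, 11, 31 → 5
r = 14: 31 → 1
r = 26: 31 → 1
r = 30: 31 → 1
r = 47: none → 0
r = 49: none → 0
Cross-inversions: 5 + 1 + 1 + 1 + 0 + 0 = 8

8 split inversions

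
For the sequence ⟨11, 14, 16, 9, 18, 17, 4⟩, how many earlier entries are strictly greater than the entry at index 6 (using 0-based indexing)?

6 such elements

The element at index 6 is 4.
Elements before it: 11, 14, 16, 9, 18, 17
Those larger than 4: 11, 14, 16, 9, 18, 17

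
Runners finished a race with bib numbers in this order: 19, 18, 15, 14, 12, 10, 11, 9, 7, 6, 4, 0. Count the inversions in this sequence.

Count, for each position, how many later elements it exceeds:
19: 11
18: 10
15: 9
14: 8
12: 7
10: 5
11: 5
9: 4
7: 3
6: 2
4: 1
0: 0
Sum: 11 + 10 + 9 + 8 + 7 + 5 + 5 + 4 + 3 + 2 + 1 + 0 = 65

65 inversions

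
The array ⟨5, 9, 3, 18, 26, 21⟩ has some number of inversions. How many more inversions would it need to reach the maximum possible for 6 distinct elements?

12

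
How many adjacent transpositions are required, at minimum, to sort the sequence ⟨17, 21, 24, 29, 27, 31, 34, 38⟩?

1

Each adjacent swap fixes exactly one inversion, so the minimum swap count equals the number of inversions.
Count inversions — for each element, later elements that are smaller:
17: none → 0
21: none → 0
24: none → 0
29: 27 → 1
27: none → 0
31: none → 0
34: none → 0
38: none → 0
Total inversions: 0 + 0 + 0 + 1 + 0 + 0 + 0 + 0 = 1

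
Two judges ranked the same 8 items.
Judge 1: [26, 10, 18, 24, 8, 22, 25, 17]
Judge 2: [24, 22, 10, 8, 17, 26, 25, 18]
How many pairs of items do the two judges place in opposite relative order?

Assign each item its position (1..8) in the first ordering, then rewrite the second ordering as that position sequence:
positions: 26→1, 10→2, 18→3, 24→4, 8→5, 22→6, 25→7, 17→8
second ordering as positions: [4, 6, 2, 5, 8, 1, 7, 3]
Discordant pairs = inversions in this position sequence.
4: 2, 1, 3 → 3
6: 2, 5, 1, 3 → 4
2: 1 → 1
5: 1, 3 → 2
8: 1, 7, 3 → 3
1: 0
7: 3 → 1
3: 0
Total: 3 + 4 + 1 + 2 + 3 + 0 + 1 + 0 = 14

14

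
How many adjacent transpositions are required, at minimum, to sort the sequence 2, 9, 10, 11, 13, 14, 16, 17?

0

Minimum adjacent swaps = number of inversions (each swap of adjacent out-of-order elements removes one inversion and no swap can remove more).
Count inversions — for each element, later elements that are smaller:
2: none → 0
9: none → 0
10: none → 0
11: none → 0
13: none → 0
14: none → 0
16: none → 0
17: none → 0
Total inversions: 0 + 0 + 0 + 0 + 0 + 0 + 0 + 0 = 0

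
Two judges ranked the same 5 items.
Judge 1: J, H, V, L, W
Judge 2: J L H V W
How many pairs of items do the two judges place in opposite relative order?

2

Assign each item its position (1..5) in the first ordering, then rewrite the second ordering as that position sequence:
positions: J→1, H→2, V→3, L→4, W→5
second ordering as positions: [1, 4, 2, 3, 5]
Discordant pairs = inversions in this position sequence.
1: 0
4: 2, 3 → 2
2: 0
3: 0
5: 0
Total: 0 + 2 + 0 + 0 + 0 = 2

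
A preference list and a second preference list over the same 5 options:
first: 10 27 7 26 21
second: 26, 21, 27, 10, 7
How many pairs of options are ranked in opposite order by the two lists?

7

Assign each item its position (1..5) in the first ordering, then rewrite the second ordering as that position sequence:
positions: 10→1, 27→2, 7→3, 26→4, 21→5
second ordering as positions: [4, 5, 2, 1, 3]
Discordant pairs = inversions in this position sequence.
4: 2, 1, 3 → 3
5: 2, 1, 3 → 3
2: 1 → 1
1: 0
3: 0
Total: 3 + 3 + 1 + 0 + 0 = 7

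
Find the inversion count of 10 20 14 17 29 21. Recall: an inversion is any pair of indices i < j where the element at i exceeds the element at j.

Sweep left to right; for each value list the smaller values that follow it:
10 → none → 0
20 → 14, 17 → 2
14 → none → 0
17 → none → 0
29 → 21 → 1
21 → none → 0
Sum: 0 + 2 + 0 + 0 + 1 + 0 = 3

3 inversions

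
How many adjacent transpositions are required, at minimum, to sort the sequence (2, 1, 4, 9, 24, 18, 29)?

Each adjacent swap fixes exactly one inversion, so the minimum swap count equals the number of inversions.
Count inversions — for each element, later elements that are smaller:
2: 1 → 1
1: none → 0
4: none → 0
9: none → 0
24: 18 → 1
18: none → 0
29: none → 0
Total inversions: 1 + 0 + 0 + 0 + 1 + 0 + 0 = 2

Swaps: 2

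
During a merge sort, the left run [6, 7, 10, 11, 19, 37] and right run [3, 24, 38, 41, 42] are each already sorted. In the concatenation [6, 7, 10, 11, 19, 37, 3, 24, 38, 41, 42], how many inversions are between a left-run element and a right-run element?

Count, for every r in R, how many entries of L exceed r:
r = 3: 6, 7, 10, 11, 19, 37 → 6
r = 24: 37 → 1
r = 38: none → 0
r = 41: none → 0
r = 42: none → 0
Cross-inversions: 6 + 1 + 0 + 0 + 0 = 7

7 cross-inversions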